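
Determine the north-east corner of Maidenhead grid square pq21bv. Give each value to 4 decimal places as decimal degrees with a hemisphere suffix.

71.9167° N, 124.1667° E

Field P=15, Q=16: +15·20° lon, +16·10° lat → SW at lon 120°, lat 70°.
Square 2, 1: +2·2° lon, +1·1° lat → SW at lon 124°, lat 71°.
Subsquare b=1, v=21: +1·0.0833333° lon, +21·0.0416667° lat → SW at lon 124.083°, lat 71.875°.
Cell spans 0.0833333° lon × 0.0416667° lat. NE corner is SW corner plus one full cell.
latitude 71.9167° N, longitude 124.1667° E.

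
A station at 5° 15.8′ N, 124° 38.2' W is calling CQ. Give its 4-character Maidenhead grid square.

Offset from 180°W / 90°S: lon 55.36°, lat 95.26°.
Field (20°×10°, letters A–R): lon ⌊55.36/20⌋ = 2 → C; lat ⌊95.26/10⌋ = 9 → J.
Square (2°×1°, digits 0–9): lon ⌊15.36/2⌋ = 7; lat ⌊5.26/1⌋ = 5.

CJ75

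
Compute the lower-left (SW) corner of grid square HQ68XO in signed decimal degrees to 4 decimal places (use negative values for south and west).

78.5833, -26.0833

Field H=7, Q=16: +7·20° lon, +16·10° lat → SW at lon -40°, lat 70°.
Square 6, 8: +6·2° lon, +8·1° lat → SW at lon -28°, lat 78°.
Subsquare x=23, o=14: +23·0.0833333° lon, +14·0.0416667° lat → SW at lon -26.0833°, lat 78.5833°.
latitude 78.5833, longitude -26.0833.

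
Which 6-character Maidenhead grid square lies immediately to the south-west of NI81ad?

NI71xc

Longitude subsquare a = 0; −1 → -1, wraps to 23 = x, carry into square.
Longitude square 8; −1 → 7.
Latitude subsquare d = 3; −1 → 2 = c.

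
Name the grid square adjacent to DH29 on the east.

DH39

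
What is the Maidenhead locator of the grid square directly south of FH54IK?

Latitude subsquare k = 10; −1 → 9 = j.
The longitude characters are unchanged.

FH54ij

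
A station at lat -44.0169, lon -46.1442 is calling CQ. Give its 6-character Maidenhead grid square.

Offset from 180°W / 90°S: lon 133.8558°, lat 45.9831°.
Field: lon ⌊133.8558/20⌋ = 6 → G; lat ⌊45.9831/10⌋ = 4 → E.
Square: lon ⌊13.8558/2⌋ = 6; lat ⌊5.9831/1⌋ = 5.
Subsquare: lon ⌊1.8558/0.0833333⌋ = 22 → w; lat ⌊0.9831/0.0416667⌋ = 23 → x.

GE65wx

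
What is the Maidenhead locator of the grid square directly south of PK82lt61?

PK82lt60

Latitude extended square 1; −1 → 0.
The longitude characters are unchanged.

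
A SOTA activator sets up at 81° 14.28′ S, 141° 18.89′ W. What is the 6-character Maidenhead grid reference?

BA98is

Shift to the Maidenhead origin (180°W, 90°S): lon 38.6852, lat 8.7620.
Field: lon ⌊38.6852/20⌋ = 1 → B; lat ⌊8.7620/10⌋ = 0 → A.
Square: lon ⌊18.6852/2⌋ = 9; lat ⌊8.7620/1⌋ = 8.
Subsquare: lon ⌊0.6852/0.0833333⌋ = 8 → i; lat ⌊0.7620/0.0416667⌋ = 18 → s.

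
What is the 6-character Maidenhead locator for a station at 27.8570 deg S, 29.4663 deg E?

KG42rd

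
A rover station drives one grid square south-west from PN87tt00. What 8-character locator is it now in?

PN87ss99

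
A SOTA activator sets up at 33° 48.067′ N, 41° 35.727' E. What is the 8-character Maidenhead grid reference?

LM03tt12

Add 180° to longitude and 90° to latitude: 221.59545, 123.80112.
Field: lon ⌊221.59545/20⌋ = 11 → L; lat ⌊123.80112/10⌋ = 12 → M.
Square: lon ⌊1.59545/2⌋ = 0; lat ⌊3.80112/1⌋ = 3.
Subsquare: lon ⌊1.59545/0.0833333⌋ = 19 → t; lat ⌊0.80112/0.0416667⌋ = 19 → t.
Extended square: lon ⌊0.01212/0.00833333⌋ = 1; lat ⌊0.00945/0.00416667⌋ = 2.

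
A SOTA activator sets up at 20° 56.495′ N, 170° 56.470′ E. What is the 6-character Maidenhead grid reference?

RL50lw

Shift to the Maidenhead origin (180°W, 90°S): lon 350.9412, lat 110.9416.
Field (20°×10°, letters A–R): lon ⌊350.9412/20⌋ = 17 → R; lat ⌊110.9416/10⌋ = 11 → L.
Square (2°×1°, digits 0–9): lon ⌊10.9412/2⌋ = 5; lat ⌊0.9416/1⌋ = 0.
Subsquare (5′×2.5′, letters a–x): lon ⌊0.9412/0.0833333⌋ = 11 → l; lat ⌊0.9416/0.0416667⌋ = 22 → w.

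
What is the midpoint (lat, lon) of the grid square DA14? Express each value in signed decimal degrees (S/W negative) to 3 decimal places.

-85.500, -117.000

Field D=3, A=0: +3·20° lon, +0·10° lat → SW at lon -120°, lat -90°.
Square 1, 4: +1·2° lon, +4·1° lat → SW at lon -118°, lat -86°.
Cell spans 2° lon × 1° lat. Centre is SW corner plus half of each.
latitude -85.500, longitude -117.000.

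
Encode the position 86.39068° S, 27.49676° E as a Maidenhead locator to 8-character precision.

KA33ro96

Offset from 180°W / 90°S: lon 207.49676°, lat 3.60932°.
Field (20°×10°, letters A–R): lon ⌊207.49676/20⌋ = 10 → K; lat ⌊3.60932/10⌋ = 0 → A.
Square (2°×1°, digits 0–9): lon ⌊7.49676/2⌋ = 3; lat ⌊3.60932/1⌋ = 3.
Subsquare (5′×2.5′, letters a–x): lon ⌊1.49676/0.0833333⌋ = 17 → r; lat ⌊0.60932/0.0416667⌋ = 14 → o.
Extended square (30″×15″, digits 0–9): lon ⌊0.08009/0.00833333⌋ = 9; lat ⌊0.02599/0.00416667⌋ = 6.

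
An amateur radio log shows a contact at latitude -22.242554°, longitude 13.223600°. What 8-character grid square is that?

Shift to the Maidenhead origin (180°W, 90°S): lon 193.22360, lat 67.75745.
Field: 193.22360/20 → 9 → J, 67.75745/10 → 6 → G; chars JG.
Square: 13.22360/2 → 6, 7.75745/1 → 7; chars 67.
Subsquare: 1.22360/0.0833333 → 14 → o, 0.75745/0.0416667 → 18 → s; chars os.
Extended square: 0.05693/0.00833333 → 6, 0.00745/0.00416667 → 1; chars 61.

JG67os61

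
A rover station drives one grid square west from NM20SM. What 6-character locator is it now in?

NM20rm

Longitude subsquare s = 18; −1 → 17 = r.
The latitude characters are unchanged.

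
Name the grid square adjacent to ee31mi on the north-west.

Longitude subsquare m = 12; −1 → 11 = l.
Latitude subsquare i = 8; +1 → 9 = j.

EE31lj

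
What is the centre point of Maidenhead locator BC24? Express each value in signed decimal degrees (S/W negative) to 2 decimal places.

Field B=1, C=2: +1·20° lon, +2·10° lat → SW at lon -160°, lat -70°.
Square 2, 4: +2·2° lon, +4·1° lat → SW at lon -156°, lat -66°.
Cell spans 2° lon × 1° lat. Centre is SW corner plus half of each.
latitude -65.50, longitude -155.00.

-65.50, -155.00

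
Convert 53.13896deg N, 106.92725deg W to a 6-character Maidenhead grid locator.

DO63md

Add 180° to longitude and 90° to latitude: 73.0727, 143.1390.
Field: 73.0727/20 → 3 → D, 143.1390/10 → 14 → O; chars DO.
Square: 13.0727/2 → 6, 3.1390/1 → 3; chars 63.
Subsquare: 1.0727/0.0833333 → 12 → m, 0.1390/0.0416667 → 3 → d; chars md.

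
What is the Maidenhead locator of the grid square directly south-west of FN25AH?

Longitude subsquare a = 0; −1 → -1, wraps to 23 = x, carry into square.
Longitude square 2; −1 → 1.
Latitude subsquare h = 7; −1 → 6 = g.

FN15xg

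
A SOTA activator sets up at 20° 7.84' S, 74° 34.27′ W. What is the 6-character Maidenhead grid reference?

Add 180° to longitude and 90° to latitude: 105.4288, 69.8693.
Field (20°×10°, letters A–R): 105.4288/20 → 5 → F, 69.8693/10 → 6 → G; chars FG.
Square (2°×1°, digits 0–9): 5.4288/2 → 2, 9.8693/1 → 9; chars 29.
Subsquare (5′×2.5′, letters a–x): 1.4288/0.0833333 → 17 → r, 0.8693/0.0416667 → 20 → u; chars ru.

FG29ru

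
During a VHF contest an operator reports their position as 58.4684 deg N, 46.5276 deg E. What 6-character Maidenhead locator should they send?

Offset from 180°W / 90°S: lon 226.5276°, lat 148.4684°.
Field (20°×10°, letters A–R): lon ⌊226.5276/20⌋ = 11 → L; lat ⌊148.4684/10⌋ = 14 → O.
Square (2°×1°, digits 0–9): lon ⌊6.5276/2⌋ = 3; lat ⌊8.4684/1⌋ = 8.
Subsquare (5′×2.5′, letters a–x): lon ⌊0.5276/0.0833333⌋ = 6 → g; lat ⌊0.4684/0.0416667⌋ = 11 → l.

LO38gl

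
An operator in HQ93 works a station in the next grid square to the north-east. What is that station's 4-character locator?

IQ04

Longitude square 9; +1 → 10, wraps to 0, carry into field.
Longitude field H = 7; +1 → 8 = I.
Latitude square 3; +1 → 4.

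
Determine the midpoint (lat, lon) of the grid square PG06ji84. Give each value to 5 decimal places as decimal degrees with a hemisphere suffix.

Field P=15, G=6: +15·20° lon, +6·10° lat → SW at lon 120°, lat -30°.
Square 0, 6: +0·2° lon, +6·1° lat → SW at lon 120°, lat -24°.
Subsquare j=9, i=8: +9·0.0833333° lon, +8·0.0416667° lat → SW at lon 120.75°, lat -23.6667°.
Extended square 8, 4: +8·0.00833333° lon, +4·0.00416667° lat → SW at lon 120.817°, lat -23.65°.
Cell spans 0.00833333° lon × 0.00416667° lat. Centre is SW corner plus half of each.
latitude 23.64792° S, longitude 120.82083° E.

23.64792° S, 120.82083° E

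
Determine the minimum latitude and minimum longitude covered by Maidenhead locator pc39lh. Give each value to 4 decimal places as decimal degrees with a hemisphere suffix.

60.7083° S, 126.9167° E

Field P=15, C=2: +15·20° lon, +2·10° lat → SW at lon 120°, lat -70°.
Square 3, 9: +3·2° lon, +9·1° lat → SW at lon 126°, lat -61°.
Subsquare l=11, h=7: +11·0.0833333° lon, +7·0.0416667° lat → SW at lon 126.917°, lat -60.7083°.
latitude 60.7083° S, longitude 126.9167° E.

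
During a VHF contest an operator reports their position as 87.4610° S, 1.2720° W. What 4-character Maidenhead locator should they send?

IA92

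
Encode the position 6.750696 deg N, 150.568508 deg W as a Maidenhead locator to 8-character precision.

BJ46rs10

Add 180° to longitude and 90° to latitude: 29.43149, 96.75070.
Field (20°×10°, letters A–R): lon ⌊29.43149/20⌋ = 1 → B; lat ⌊96.75070/10⌋ = 9 → J.
Square (2°×1°, digits 0–9): lon ⌊9.43149/2⌋ = 4; lat ⌊6.75070/1⌋ = 6.
Subsquare (5′×2.5′, letters a–x): lon ⌊1.43149/0.0833333⌋ = 17 → r; lat ⌊0.75070/0.0416667⌋ = 18 → s.
Extended square (30″×15″, digits 0–9): lon ⌊0.01483/0.00833333⌋ = 1; lat ⌊0.00070/0.00416667⌋ = 0.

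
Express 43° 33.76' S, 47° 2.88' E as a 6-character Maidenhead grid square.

LE36mk

Add 180° to longitude and 90° to latitude: 227.0480, 46.4373.
Field: 227.0480/20 → 11 → L, 46.4373/10 → 4 → E; chars LE.
Square: 7.0480/2 → 3, 6.4373/1 → 6; chars 36.
Subsquare: 1.0480/0.0833333 → 12 → m, 0.4373/0.0416667 → 10 → k; chars mk.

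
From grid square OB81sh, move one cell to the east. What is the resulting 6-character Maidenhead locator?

OB81th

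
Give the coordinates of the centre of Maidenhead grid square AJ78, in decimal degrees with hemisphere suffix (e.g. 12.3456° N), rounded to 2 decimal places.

8.50° N, 165.00° W

Field A=0, J=9: +0·20° lon, +9·10° lat → SW at lon -180°, lat 0°.
Square 7, 8: +7·2° lon, +8·1° lat → SW at lon -166°, lat 8°.
Cell spans 2° lon × 1° lat. Centre is SW corner plus half of each.
latitude 8.50° N, longitude 165.00° W.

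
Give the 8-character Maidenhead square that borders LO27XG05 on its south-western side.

Longitude extended square 0; −1 → -1, wraps to 9, carry into subsquare.
Longitude subsquare x = 23; −1 → 22 = w.
Latitude extended square 5; −1 → 4.

LO27wg94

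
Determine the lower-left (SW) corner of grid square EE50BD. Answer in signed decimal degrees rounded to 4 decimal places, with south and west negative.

-49.8750, -89.9167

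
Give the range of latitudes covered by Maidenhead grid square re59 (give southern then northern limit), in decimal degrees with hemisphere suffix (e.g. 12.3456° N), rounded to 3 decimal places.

Field R=17, E=4: +17·20° lon, +4·10° lat → SW at lon 160°, lat -50°.
Square 5, 9: +5·2° lon, +9·1° lat → SW at lon 170°, lat -41°.
Cell spans 2° lon × 1° lat.
south 41.000° S, north 40.000° S.

41.000° S, 40.000° S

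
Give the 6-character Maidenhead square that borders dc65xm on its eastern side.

Longitude subsquare x = 23; +1 → 24, wraps to 0 = a, carry into square.
Longitude square 6; +1 → 7.
The latitude characters are unchanged.

DC75am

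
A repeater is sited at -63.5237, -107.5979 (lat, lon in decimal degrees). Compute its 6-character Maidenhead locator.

DC66el

Offset from 180°W / 90°S: lon 72.4021°, lat 26.4763°.
Field (20°×10°, letters A–R): 72.4021/20 → 3 → D, 26.4763/10 → 2 → C; chars DC.
Square (2°×1°, digits 0–9): 12.4021/2 → 6, 6.4763/1 → 6; chars 66.
Subsquare (5′×2.5′, letters a–x): 0.4021/0.0833333 → 4 → e, 0.4763/0.0416667 → 11 → l; chars el.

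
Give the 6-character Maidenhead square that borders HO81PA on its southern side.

Latitude subsquare a = 0; −1 → -1, wraps to 23 = x, carry into square.
Latitude square 1; −1 → 0.
The longitude characters are unchanged.

HO80px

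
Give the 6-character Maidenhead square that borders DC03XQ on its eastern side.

DC13aq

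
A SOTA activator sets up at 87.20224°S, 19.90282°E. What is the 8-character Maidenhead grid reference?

JA92wt81

Offset from 180°W / 90°S: lon 199.90282°, lat 2.79776°.
Field: 199.90282/20 → 9 → J, 2.79776/10 → 0 → A; chars JA.
Square: 19.90282/2 → 9, 2.79776/1 → 2; chars 92.
Subsquare: 1.90282/0.0833333 → 22 → w, 0.79776/0.0416667 → 19 → t; chars wt.
Extended square: 0.06949/0.00833333 → 8, 0.00609/0.00416667 → 1; chars 81.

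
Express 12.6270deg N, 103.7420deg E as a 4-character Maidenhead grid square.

OK12

Offset from 180°W / 90°S: lon 283.74°, lat 102.63°.
Field: lon ⌊283.74/20⌋ = 14 → O; lat ⌊102.63/10⌋ = 10 → K.
Square: lon ⌊3.74/2⌋ = 1; lat ⌊2.63/1⌋ = 2.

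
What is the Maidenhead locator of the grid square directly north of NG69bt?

NG69bu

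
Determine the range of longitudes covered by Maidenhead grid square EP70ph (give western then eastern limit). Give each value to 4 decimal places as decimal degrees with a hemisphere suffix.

Field E=4, P=15: +4·20° lon, +15·10° lat → SW at lon -100°, lat 60°.
Square 7, 0: +7·2° lon, +0·1° lat → SW at lon -86°, lat 60°.
Subsquare p=15, h=7: +15·0.0833333° lon, +7·0.0416667° lat → SW at lon -84.75°, lat 60.2917°.
Cell spans 0.0833333° lon × 0.0416667° lat.
west 84.7500° W, east 84.6667° W.

84.7500° W, 84.6667° W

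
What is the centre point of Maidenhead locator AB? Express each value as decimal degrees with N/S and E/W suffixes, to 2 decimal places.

75.00° S, 170.00° W

Field A=0, B=1: +0·20° lon, +1·10° lat → SW at lon -180°, lat -80°.
Cell spans 20° lon × 10° lat. Centre is SW corner plus half of each.
latitude 75.00° S, longitude 170.00° W.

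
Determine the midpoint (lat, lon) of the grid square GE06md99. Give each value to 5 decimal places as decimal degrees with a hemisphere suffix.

Field G=6, E=4: +6·20° lon, +4·10° lat → SW at lon -60°, lat -50°.
Square 0, 6: +0·2° lon, +6·1° lat → SW at lon -60°, lat -44°.
Subsquare m=12, d=3: +12·0.0833333° lon, +3·0.0416667° lat → SW at lon -59°, lat -43.875°.
Extended square 9, 9: +9·0.00833333° lon, +9·0.00416667° lat → SW at lon -58.925°, lat -43.8375°.
Cell spans 0.00833333° lon × 0.00416667° lat. Centre is SW corner plus half of each.
latitude 43.83542° S, longitude 58.92083° W.

43.83542° S, 58.92083° W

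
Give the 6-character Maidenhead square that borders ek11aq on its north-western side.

Longitude subsquare a = 0; −1 → -1, wraps to 23 = x, carry into square.
Longitude square 1; −1 → 0.
Latitude subsquare q = 16; +1 → 17 = r.

EK01xr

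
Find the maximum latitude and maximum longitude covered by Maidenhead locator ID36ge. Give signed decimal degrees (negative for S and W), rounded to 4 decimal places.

Field I=8, D=3: +8·20° lon, +3·10° lat → SW at lon -20°, lat -60°.
Square 3, 6: +3·2° lon, +6·1° lat → SW at lon -14°, lat -54°.
Subsquare g=6, e=4: +6·0.0833333° lon, +4·0.0416667° lat → SW at lon -13.5°, lat -53.8333°.
Cell spans 0.0833333° lon × 0.0416667° lat. NE corner is SW corner plus one full cell.
latitude -53.7917, longitude -13.4167.

-53.7917, -13.4167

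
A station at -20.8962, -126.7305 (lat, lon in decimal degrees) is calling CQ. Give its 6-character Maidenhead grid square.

Offset from 180°W / 90°S: lon 53.2695°, lat 69.1038°.
Field (20°×10°, letters A–R): 53.2695/20 → 2 → C, 69.1038/10 → 6 → G; chars CG.
Square (2°×1°, digits 0–9): 13.2695/2 → 6, 9.1038/1 → 9; chars 69.
Subsquare (5′×2.5′, letters a–x): 1.2695/0.0833333 → 15 → p, 0.1038/0.0416667 → 2 → c; chars pc.

CG69pc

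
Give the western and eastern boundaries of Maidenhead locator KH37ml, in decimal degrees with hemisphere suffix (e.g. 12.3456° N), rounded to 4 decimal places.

27.0000° E, 27.0833° E

Field K=10, H=7: +10·20° lon, +7·10° lat → SW at lon 20°, lat -20°.
Square 3, 7: +3·2° lon, +7·1° lat → SW at lon 26°, lat -13°.
Subsquare m=12, l=11: +12·0.0833333° lon, +11·0.0416667° lat → SW at lon 27°, lat -12.5417°.
Cell spans 0.0833333° lon × 0.0416667° lat.
west 27.0000° E, east 27.0833° E.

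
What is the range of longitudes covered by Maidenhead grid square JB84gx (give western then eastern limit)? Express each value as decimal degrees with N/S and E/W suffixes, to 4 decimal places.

16.5000° E, 16.5833° E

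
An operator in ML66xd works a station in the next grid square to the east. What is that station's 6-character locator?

ML76ad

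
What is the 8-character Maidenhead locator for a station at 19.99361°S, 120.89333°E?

PH00ka71

Offset from 180°W / 90°S: lon 300.89333°, lat 70.00639°.
Field: 300.89333/20 → 15 → P, 70.00639/10 → 7 → H; chars PH.
Square: 0.89333/2 → 0, 0.00639/1 → 0; chars 00.
Subsquare: 0.89333/0.0833333 → 10 → k, 0.00639/0.0416667 → 0 → a; chars ka.
Extended square: 0.06000/0.00833333 → 7, 0.00639/0.00416667 → 1; chars 71.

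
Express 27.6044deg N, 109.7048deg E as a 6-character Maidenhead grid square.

OL47uo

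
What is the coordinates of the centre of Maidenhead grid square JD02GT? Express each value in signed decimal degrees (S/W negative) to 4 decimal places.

Field J=9, D=3: +9·20° lon, +3·10° lat → SW at lon 0°, lat -60°.
Square 0, 2: +0·2° lon, +2·1° lat → SW at lon 0°, lat -58°.
Subsquare g=6, t=19: +6·0.0833333° lon, +19·0.0416667° lat → SW at lon 0.5°, lat -57.2083°.
Cell spans 0.0833333° lon × 0.0416667° lat. Centre is SW corner plus half of each.
latitude -57.1875, longitude 0.5417.

-57.1875, 0.5417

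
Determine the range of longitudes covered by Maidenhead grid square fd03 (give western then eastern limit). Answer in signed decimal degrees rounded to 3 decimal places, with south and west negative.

Field F=5, D=3: +5·20° lon, +3·10° lat → SW at lon -80°, lat -60°.
Square 0, 3: +0·2° lon, +3·1° lat → SW at lon -80°, lat -57°.
Cell spans 2° lon × 1° lat.
west -80.000, east -78.000.

-80.000, -78.000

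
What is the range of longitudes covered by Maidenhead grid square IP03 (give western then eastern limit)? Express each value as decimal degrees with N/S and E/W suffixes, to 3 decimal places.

20.000° W, 18.000° W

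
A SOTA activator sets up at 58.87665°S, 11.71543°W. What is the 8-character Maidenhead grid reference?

ID41dc49

Shift to the Maidenhead origin (180°W, 90°S): lon 168.28457, lat 31.12335.
Field: lon ⌊168.28457/20⌋ = 8 → I; lat ⌊31.12335/10⌋ = 3 → D.
Square: lon ⌊8.28457/2⌋ = 4; lat ⌊1.12335/1⌋ = 1.
Subsquare: lon ⌊0.28457/0.0833333⌋ = 3 → d; lat ⌊0.12335/0.0416667⌋ = 2 → c.
Extended square: lon ⌊0.03457/0.00833333⌋ = 4; lat ⌊0.04002/0.00416667⌋ = 9.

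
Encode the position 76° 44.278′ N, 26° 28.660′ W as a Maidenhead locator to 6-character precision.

Offset from 180°W / 90°S: lon 153.5223°, lat 166.7380°.
Field (20°×10°, letters A–R): 153.5223/20 → 7 → H, 166.7380/10 → 16 → Q; chars HQ.
Square (2°×1°, digits 0–9): 13.5223/2 → 6, 6.7380/1 → 6; chars 66.
Subsquare (5′×2.5′, letters a–x): 1.5223/0.0833333 → 18 → s, 0.7380/0.0416667 → 17 → r; chars sr.

HQ66sr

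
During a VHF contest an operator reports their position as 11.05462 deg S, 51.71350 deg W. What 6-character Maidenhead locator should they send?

Shift to the Maidenhead origin (180°W, 90°S): lon 128.2865, lat 78.9454.
Field: lon ⌊128.2865/20⌋ = 6 → G; lat ⌊78.9454/10⌋ = 7 → H.
Square: lon ⌊8.2865/2⌋ = 4; lat ⌊8.9454/1⌋ = 8.
Subsquare: lon ⌊0.2865/0.0833333⌋ = 3 → d; lat ⌊0.9454/0.0416667⌋ = 22 → w.

GH48dw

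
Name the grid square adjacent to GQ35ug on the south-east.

Longitude subsquare u = 20; +1 → 21 = v.
Latitude subsquare g = 6; −1 → 5 = f.

GQ35vf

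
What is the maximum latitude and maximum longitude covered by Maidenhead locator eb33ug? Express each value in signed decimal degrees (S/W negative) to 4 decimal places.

Field E=4, B=1: +4·20° lon, +1·10° lat → SW at lon -100°, lat -80°.
Square 3, 3: +3·2° lon, +3·1° lat → SW at lon -94°, lat -77°.
Subsquare u=20, g=6: +20·0.0833333° lon, +6·0.0416667° lat → SW at lon -92.3333°, lat -76.75°.
Cell spans 0.0833333° lon × 0.0416667° lat. NE corner is SW corner plus one full cell.
latitude -76.7083, longitude -92.2500.

-76.7083, -92.2500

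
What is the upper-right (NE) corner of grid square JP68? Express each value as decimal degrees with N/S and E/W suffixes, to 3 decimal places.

69.000° N, 14.000° E

Field J=9, P=15: +9·20° lon, +15·10° lat → SW at lon 0°, lat 60°.
Square 6, 8: +6·2° lon, +8·1° lat → SW at lon 12°, lat 68°.
Cell spans 2° lon × 1° lat. NE corner is SW corner plus one full cell.
latitude 69.000° N, longitude 14.000° E.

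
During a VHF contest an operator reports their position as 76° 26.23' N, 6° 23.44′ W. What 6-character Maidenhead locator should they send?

IQ66tk

Offset from 180°W / 90°S: lon 173.6093°, lat 166.4372°.
Field: lon ⌊173.6093/20⌋ = 8 → I; lat ⌊166.4372/10⌋ = 16 → Q.
Square: lon ⌊13.6093/2⌋ = 6; lat ⌊6.4372/1⌋ = 6.
Subsquare: lon ⌊1.6093/0.0833333⌋ = 19 → t; lat ⌊0.4372/0.0416667⌋ = 10 → k.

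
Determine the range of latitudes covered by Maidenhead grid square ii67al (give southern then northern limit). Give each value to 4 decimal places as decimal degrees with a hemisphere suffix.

Field I=8, I=8: +8·20° lon, +8·10° lat → SW at lon -20°, lat -10°.
Square 6, 7: +6·2° lon, +7·1° lat → SW at lon -8°, lat -3°.
Subsquare a=0, l=11: +0·0.0833333° lon, +11·0.0416667° lat → SW at lon -8°, lat -2.54167°.
Cell spans 0.0833333° lon × 0.0416667° lat.
south 2.5417° S, north 2.5000° S.

2.5417° S, 2.5000° S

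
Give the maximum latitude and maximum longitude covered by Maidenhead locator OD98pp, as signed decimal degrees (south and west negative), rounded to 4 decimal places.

-51.3333, 119.3333

Field O=14, D=3: +14·20° lon, +3·10° lat → SW at lon 100°, lat -60°.
Square 9, 8: +9·2° lon, +8·1° lat → SW at lon 118°, lat -52°.
Subsquare p=15, p=15: +15·0.0833333° lon, +15·0.0416667° lat → SW at lon 119.25°, lat -51.375°.
Cell spans 0.0833333° lon × 0.0416667° lat. NE corner is SW corner plus one full cell.
latitude -51.3333, longitude 119.3333.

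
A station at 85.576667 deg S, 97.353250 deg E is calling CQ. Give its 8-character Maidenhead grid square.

NA84qk21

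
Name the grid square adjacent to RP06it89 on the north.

RP06iu80

Latitude extended square 9; +1 → 10, wraps to 0, carry into subsquare.
Latitude subsquare t = 19; +1 → 20 = u.
The longitude characters are unchanged.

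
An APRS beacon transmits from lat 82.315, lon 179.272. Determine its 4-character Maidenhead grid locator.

Shift to the Maidenhead origin (180°W, 90°S): lon 359.27, lat 172.31.
Field: lon ⌊359.27/20⌋ = 17 → R; lat ⌊172.31/10⌋ = 17 → R.
Square: lon ⌊19.27/2⌋ = 9; lat ⌊2.31/1⌋ = 2.

RR92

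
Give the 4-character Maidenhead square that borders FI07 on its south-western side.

Longitude square 0; −1 → -1, wraps to 9, carry into field.
Longitude field F = 5; −1 → 4 = E.
Latitude square 7; −1 → 6.

EI96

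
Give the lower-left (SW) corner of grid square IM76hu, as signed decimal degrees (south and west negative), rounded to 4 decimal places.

36.8333, -5.4167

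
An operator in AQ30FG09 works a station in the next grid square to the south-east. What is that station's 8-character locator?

AQ30fg18

Longitude extended square 0; +1 → 1.
Latitude extended square 9; −1 → 8.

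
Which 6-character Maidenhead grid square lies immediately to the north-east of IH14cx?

IH15da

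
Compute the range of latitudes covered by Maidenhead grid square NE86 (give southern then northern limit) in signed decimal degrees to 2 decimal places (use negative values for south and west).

-44.00, -43.00

Field N=13, E=4: +13·20° lon, +4·10° lat → SW at lon 80°, lat -50°.
Square 8, 6: +8·2° lon, +6·1° lat → SW at lon 96°, lat -44°.
Cell spans 2° lon × 1° lat.
south -44.00, north -43.00.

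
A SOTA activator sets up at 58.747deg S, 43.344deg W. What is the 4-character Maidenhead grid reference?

Add 180° to longitude and 90° to latitude: 136.66, 31.25.
Field: lon ⌊136.66/20⌋ = 6 → G; lat ⌊31.25/10⌋ = 3 → D.
Square: lon ⌊16.66/2⌋ = 8; lat ⌊1.25/1⌋ = 1.

GD81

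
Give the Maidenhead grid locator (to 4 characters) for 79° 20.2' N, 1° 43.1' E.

JQ09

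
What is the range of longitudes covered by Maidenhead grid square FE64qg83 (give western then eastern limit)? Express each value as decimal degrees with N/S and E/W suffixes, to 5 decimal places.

66.60000° W, 66.59167° W

Field F=5, E=4: +5·20° lon, +4·10° lat → SW at lon -80°, lat -50°.
Square 6, 4: +6·2° lon, +4·1° lat → SW at lon -68°, lat -46°.
Subsquare q=16, g=6: +16·0.0833333° lon, +6·0.0416667° lat → SW at lon -66.6667°, lat -45.75°.
Extended square 8, 3: +8·0.00833333° lon, +3·0.00416667° lat → SW at lon -66.6°, lat -45.7375°.
Cell spans 0.00833333° lon × 0.00416667° lat.
west 66.60000° W, east 66.59167° W.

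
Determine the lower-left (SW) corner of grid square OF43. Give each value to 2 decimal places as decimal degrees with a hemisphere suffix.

37.00° S, 108.00° E

Field O=14, F=5: +14·20° lon, +5·10° lat → SW at lon 100°, lat -40°.
Square 4, 3: +4·2° lon, +3·1° lat → SW at lon 108°, lat -37°.
latitude 37.00° S, longitude 108.00° E.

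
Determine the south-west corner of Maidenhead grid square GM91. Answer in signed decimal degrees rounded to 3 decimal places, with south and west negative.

Field G=6, M=12: +6·20° lon, +12·10° lat → SW at lon -60°, lat 30°.
Square 9, 1: +9·2° lon, +1·1° lat → SW at lon -42°, lat 31°.
latitude 31.000, longitude -42.000.

31.000, -42.000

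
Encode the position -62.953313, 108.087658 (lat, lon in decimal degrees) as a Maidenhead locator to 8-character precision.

OC47bb01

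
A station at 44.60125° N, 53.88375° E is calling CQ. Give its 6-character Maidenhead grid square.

Add 180° to longitude and 90° to latitude: 233.8837, 134.6012.
Field: lon ⌊233.8837/20⌋ = 11 → L; lat ⌊134.6012/10⌋ = 13 → N.
Square: lon ⌊13.8837/2⌋ = 6; lat ⌊4.6012/1⌋ = 4.
Subsquare: lon ⌊1.8837/0.0833333⌋ = 22 → w; lat ⌊0.6012/0.0416667⌋ = 14 → o.

LN64wo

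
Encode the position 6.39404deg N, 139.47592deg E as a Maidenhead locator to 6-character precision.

PJ96rj

Offset from 180°W / 90°S: lon 319.4759°, lat 96.3940°.
Field: 319.4759/20 → 15 → P, 96.3940/10 → 9 → J; chars PJ.
Square: 19.4759/2 → 9, 6.3940/1 → 6; chars 96.
Subsquare: 1.4759/0.0833333 → 17 → r, 0.3940/0.0416667 → 9 → j; chars rj.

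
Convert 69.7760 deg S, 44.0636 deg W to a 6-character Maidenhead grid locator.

GC70xf

Offset from 180°W / 90°S: lon 135.9364°, lat 20.2240°.
Field: 135.9364/20 → 6 → G, 20.2240/10 → 2 → C; chars GC.
Square: 15.9364/2 → 7, 0.2240/1 → 0; chars 70.
Subsquare: 1.9364/0.0833333 → 23 → x, 0.2240/0.0416667 → 5 → f; chars xf.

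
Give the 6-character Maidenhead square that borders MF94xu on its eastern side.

NF04au

Longitude subsquare x = 23; +1 → 24, wraps to 0 = a, carry into square.
Longitude square 9; +1 → 10, wraps to 0, carry into field.
Longitude field M = 12; +1 → 13 = N.
The latitude characters are unchanged.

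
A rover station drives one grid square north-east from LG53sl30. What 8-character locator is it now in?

LG53sl41

Longitude extended square 3; +1 → 4.
Latitude extended square 0; +1 → 1.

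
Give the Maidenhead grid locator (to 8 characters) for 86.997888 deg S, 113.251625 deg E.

Shift to the Maidenhead origin (180°W, 90°S): lon 293.25162, lat 3.00211.
Field: 293.25162/20 → 14 → O, 3.00211/10 → 0 → A; chars OA.
Square: 13.25162/2 → 6, 3.00211/1 → 3; chars 63.
Subsquare: 1.25162/0.0833333 → 15 → p, 0.00211/0.0416667 → 0 → a; chars pa.
Extended square: 0.00162/0.00833333 → 0, 0.00211/0.00416667 → 0; chars 00.

OA63pa00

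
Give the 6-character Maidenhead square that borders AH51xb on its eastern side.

Longitude subsquare x = 23; +1 → 24, wraps to 0 = a, carry into square.
Longitude square 5; +1 → 6.
The latitude characters are unchanged.

AH61ab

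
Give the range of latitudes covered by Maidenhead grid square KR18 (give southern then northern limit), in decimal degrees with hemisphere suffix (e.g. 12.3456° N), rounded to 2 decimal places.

88.00° N, 89.00° N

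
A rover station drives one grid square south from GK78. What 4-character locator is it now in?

Latitude square 8; −1 → 7.
The longitude characters are unchanged.

GK77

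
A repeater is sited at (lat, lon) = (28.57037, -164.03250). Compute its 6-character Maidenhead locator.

AL78xn

Add 180° to longitude and 90° to latitude: 15.9675, 118.5704.
Field: lon ⌊15.9675/20⌋ = 0 → A; lat ⌊118.5704/10⌋ = 11 → L.
Square: lon ⌊15.9675/2⌋ = 7; lat ⌊8.5704/1⌋ = 8.
Subsquare: lon ⌊1.9675/0.0833333⌋ = 23 → x; lat ⌊0.5704/0.0416667⌋ = 13 → n.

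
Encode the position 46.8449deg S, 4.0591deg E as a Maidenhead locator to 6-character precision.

Offset from 180°W / 90°S: lon 184.0591°, lat 43.1551°.
Field: lon ⌊184.0591/20⌋ = 9 → J; lat ⌊43.1551/10⌋ = 4 → E.
Square: lon ⌊4.0591/2⌋ = 2; lat ⌊3.1551/1⌋ = 3.
Subsquare: lon ⌊0.0591/0.0833333⌋ = 0 → a; lat ⌊0.1551/0.0416667⌋ = 3 → d.

JE23ad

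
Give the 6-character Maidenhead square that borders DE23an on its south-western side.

DE13xm

Longitude subsquare a = 0; −1 → -1, wraps to 23 = x, carry into square.
Longitude square 2; −1 → 1.
Latitude subsquare n = 13; −1 → 12 = m.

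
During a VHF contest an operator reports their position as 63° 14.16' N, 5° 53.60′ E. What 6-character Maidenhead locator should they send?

Add 180° to longitude and 90° to latitude: 185.8933, 153.2360.
Field: 185.8933/20 → 9 → J, 153.2360/10 → 15 → P; chars JP.
Square: 5.8933/2 → 2, 3.2360/1 → 3; chars 23.
Subsquare: 1.8933/0.0833333 → 22 → w, 0.2360/0.0416667 → 5 → f; chars wf.

JP23wf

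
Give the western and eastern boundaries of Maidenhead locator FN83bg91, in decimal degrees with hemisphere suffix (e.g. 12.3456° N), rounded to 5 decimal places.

Field F=5, N=13: +5·20° lon, +13·10° lat → SW at lon -80°, lat 40°.
Square 8, 3: +8·2° lon, +3·1° lat → SW at lon -64°, lat 43°.
Subsquare b=1, g=6: +1·0.0833333° lon, +6·0.0416667° lat → SW at lon -63.9167°, lat 43.25°.
Extended square 9, 1: +9·0.00833333° lon, +1·0.00416667° lat → SW at lon -63.8417°, lat 43.2542°.
Cell spans 0.00833333° lon × 0.00416667° lat.
west 63.84167° W, east 63.83333° W.

63.84167° W, 63.83333° W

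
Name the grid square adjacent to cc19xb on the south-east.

CC29aa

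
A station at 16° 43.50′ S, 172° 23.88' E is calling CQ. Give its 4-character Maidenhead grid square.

RH63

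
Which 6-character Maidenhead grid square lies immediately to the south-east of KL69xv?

Longitude subsquare x = 23; +1 → 24, wraps to 0 = a, carry into square.
Longitude square 6; +1 → 7.
Latitude subsquare v = 21; −1 → 20 = u.

KL79au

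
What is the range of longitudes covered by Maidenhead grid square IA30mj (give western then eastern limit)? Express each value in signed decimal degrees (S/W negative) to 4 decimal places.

-13.0000, -12.9167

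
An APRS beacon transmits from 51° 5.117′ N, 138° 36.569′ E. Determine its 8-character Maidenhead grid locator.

Offset from 180°W / 90°S: lon 318.60948°, lat 141.08528°.
Field (20°×10°, letters A–R): lon ⌊318.60948/20⌋ = 15 → P; lat ⌊141.08528/10⌋ = 14 → O.
Square (2°×1°, digits 0–9): lon ⌊18.60948/2⌋ = 9; lat ⌊1.08528/1⌋ = 1.
Subsquare (5′×2.5′, letters a–x): lon ⌊0.60948/0.0833333⌋ = 7 → h; lat ⌊0.08528/0.0416667⌋ = 2 → c.
Extended square (30″×15″, digits 0–9): lon ⌊0.02615/0.00833333⌋ = 3; lat ⌊0.00195/0.00416667⌋ = 0.

PO91hc30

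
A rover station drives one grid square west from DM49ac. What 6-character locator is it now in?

Longitude subsquare a = 0; −1 → -1, wraps to 23 = x, carry into square.
Longitude square 4; −1 → 3.
The latitude characters are unchanged.

DM39xc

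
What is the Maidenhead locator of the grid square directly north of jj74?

JJ75

Latitude square 4; +1 → 5.
The longitude characters are unchanged.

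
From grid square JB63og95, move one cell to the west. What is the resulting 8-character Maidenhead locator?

Longitude extended square 9; −1 → 8.
The latitude characters are unchanged.

JB63og85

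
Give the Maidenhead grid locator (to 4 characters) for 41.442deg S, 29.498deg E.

KE48

Shift to the Maidenhead origin (180°W, 90°S): lon 209.50, lat 48.56.
Field: 209.50/20 → 10 → K, 48.56/10 → 4 → E; chars KE.
Square: 9.50/2 → 4, 8.56/1 → 8; chars 48.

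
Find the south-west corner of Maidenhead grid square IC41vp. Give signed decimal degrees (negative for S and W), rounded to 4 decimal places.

Field I=8, C=2: +8·20° lon, +2·10° lat → SW at lon -20°, lat -70°.
Square 4, 1: +4·2° lon, +1·1° lat → SW at lon -12°, lat -69°.
Subsquare v=21, p=15: +21·0.0833333° lon, +15·0.0416667° lat → SW at lon -10.25°, lat -68.375°.
latitude -68.3750, longitude -10.2500.

-68.3750, -10.2500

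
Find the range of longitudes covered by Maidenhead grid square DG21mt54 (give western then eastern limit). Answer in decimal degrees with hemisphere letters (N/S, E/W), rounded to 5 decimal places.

Field D=3, G=6: +3·20° lon, +6·10° lat → SW at lon -120°, lat -30°.
Square 2, 1: +2·2° lon, +1·1° lat → SW at lon -116°, lat -29°.
Subsquare m=12, t=19: +12·0.0833333° lon, +19·0.0416667° lat → SW at lon -115°, lat -28.2083°.
Extended square 5, 4: +5·0.00833333° lon, +4·0.00416667° lat → SW at lon -114.958°, lat -28.1917°.
Cell spans 0.00833333° lon × 0.00416667° lat.
west 114.95833° W, east 114.95000° W.

114.95833° W, 114.95000° W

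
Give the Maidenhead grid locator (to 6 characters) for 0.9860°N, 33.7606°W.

HJ30cx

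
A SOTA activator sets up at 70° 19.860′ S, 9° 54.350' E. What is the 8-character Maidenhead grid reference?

Offset from 180°W / 90°S: lon 189.90583°, lat 19.66900°.
Field: 189.90583/20 → 9 → J, 19.66900/10 → 1 → B; chars JB.
Square: 9.90583/2 → 4, 9.66900/1 → 9; chars 49.
Subsquare: 1.90583/0.0833333 → 22 → w, 0.66900/0.0416667 → 16 → q; chars wq.
Extended square: 0.07250/0.00833333 → 8, 0.00233/0.00416667 → 0; chars 80.

JB49wq80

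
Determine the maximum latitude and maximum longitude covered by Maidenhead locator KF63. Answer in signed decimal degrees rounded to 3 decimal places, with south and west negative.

Field K=10, F=5: +10·20° lon, +5·10° lat → SW at lon 20°, lat -40°.
Square 6, 3: +6·2° lon, +3·1° lat → SW at lon 32°, lat -37°.
Cell spans 2° lon × 1° lat. NE corner is SW corner plus one full cell.
latitude -36.000, longitude 34.000.

-36.000, 34.000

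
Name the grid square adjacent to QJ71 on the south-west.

QJ60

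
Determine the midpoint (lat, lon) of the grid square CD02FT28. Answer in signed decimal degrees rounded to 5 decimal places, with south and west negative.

Field C=2, D=3: +2·20° lon, +3·10° lat → SW at lon -140°, lat -60°.
Square 0, 2: +0·2° lon, +2·1° lat → SW at lon -140°, lat -58°.
Subsquare f=5, t=19: +5·0.0833333° lon, +19·0.0416667° lat → SW at lon -139.583°, lat -57.2083°.
Extended square 2, 8: +2·0.00833333° lon, +8·0.00416667° lat → SW at lon -139.567°, lat -57.175°.
Cell spans 0.00833333° lon × 0.00416667° lat. Centre is SW corner plus half of each.
latitude -57.17292, longitude -139.56250.

-57.17292, -139.56250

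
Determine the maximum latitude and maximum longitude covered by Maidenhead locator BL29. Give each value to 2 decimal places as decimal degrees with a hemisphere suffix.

30.00° N, 154.00° W

Field B=1, L=11: +1·20° lon, +11·10° lat → SW at lon -160°, lat 20°.
Square 2, 9: +2·2° lon, +9·1° lat → SW at lon -156°, lat 29°.
Cell spans 2° lon × 1° lat. NE corner is SW corner plus one full cell.
latitude 30.00° N, longitude 154.00° W.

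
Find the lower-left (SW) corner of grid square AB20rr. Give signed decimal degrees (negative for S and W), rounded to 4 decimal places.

-79.2917, -174.5833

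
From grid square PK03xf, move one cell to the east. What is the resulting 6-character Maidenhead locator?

PK13af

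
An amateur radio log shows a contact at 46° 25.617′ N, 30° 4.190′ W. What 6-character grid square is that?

Add 180° to longitude and 90° to latitude: 149.9302, 136.4270.
Field: 149.9302/20 → 7 → H, 136.4270/10 → 13 → N; chars HN.
Square: 9.9302/2 → 4, 6.4270/1 → 6; chars 46.
Subsquare: 1.9302/0.0833333 → 23 → x, 0.4270/0.0416667 → 10 → k; chars xk.

HN46xk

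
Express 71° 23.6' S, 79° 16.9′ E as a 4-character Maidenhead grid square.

Add 180° to longitude and 90° to latitude: 259.28, 18.61.
Field: 259.28/20 → 12 → M, 18.61/10 → 1 → B; chars MB.
Square: 19.28/2 → 9, 8.61/1 → 8; chars 98.

MB98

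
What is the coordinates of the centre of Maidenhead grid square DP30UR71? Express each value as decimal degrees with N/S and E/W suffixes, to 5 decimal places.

Field D=3, P=15: +3·20° lon, +15·10° lat → SW at lon -120°, lat 60°.
Square 3, 0: +3·2° lon, +0·1° lat → SW at lon -114°, lat 60°.
Subsquare u=20, r=17: +20·0.0833333° lon, +17·0.0416667° lat → SW at lon -112.333°, lat 60.7083°.
Extended square 7, 1: +7·0.00833333° lon, +1·0.00416667° lat → SW at lon -112.275°, lat 60.7125°.
Cell spans 0.00833333° lon × 0.00416667° lat. Centre is SW corner plus half of each.
latitude 60.71458° N, longitude 112.27083° W.

60.71458° N, 112.27083° W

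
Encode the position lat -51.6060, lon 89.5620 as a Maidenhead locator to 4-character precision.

ND48

Offset from 180°W / 90°S: lon 269.56°, lat 38.39°.
Field (20°×10°, letters A–R): 269.56/20 → 13 → N, 38.39/10 → 3 → D; chars ND.
Square (2°×1°, digits 0–9): 9.56/2 → 4, 8.39/1 → 8; chars 48.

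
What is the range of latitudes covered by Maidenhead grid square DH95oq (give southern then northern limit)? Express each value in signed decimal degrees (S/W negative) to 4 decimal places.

-14.3333, -14.2917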